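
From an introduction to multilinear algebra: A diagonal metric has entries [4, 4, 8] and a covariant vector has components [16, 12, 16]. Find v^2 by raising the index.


To raise an index with a diagonal metric: v^i = v_i / g_{ii}.
For index 2: v_2 = 12, g_{22} = 4
v^2 = 12 / 4 = 3

3


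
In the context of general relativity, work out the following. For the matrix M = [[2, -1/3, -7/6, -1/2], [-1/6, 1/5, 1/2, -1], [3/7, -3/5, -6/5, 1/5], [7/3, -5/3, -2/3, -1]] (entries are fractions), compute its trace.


The trace is the sum of diagonal entries.
Diagonal: M[1,1] = 2, M[2,2] = 1/5, M[3,3] = -6/5, M[4,4] = -1
Tr(M) = 2 + 1/5 + -6/5 + -1
Computing step by step:
After adding M[1,1]: 2
After adding M[2,2]: 11/5
After adding M[3,3]: 1
After adding M[4,4]: 0
Tr(M) = 0

0


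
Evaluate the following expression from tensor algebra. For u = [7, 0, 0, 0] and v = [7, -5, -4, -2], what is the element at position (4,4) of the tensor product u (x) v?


The outer product entry T_{ij} = u_i * v_j.
We need i=4, j=4.
u_4 = 0, v_4 = -2
T_{4,4} = 0 * -2 = 0

0


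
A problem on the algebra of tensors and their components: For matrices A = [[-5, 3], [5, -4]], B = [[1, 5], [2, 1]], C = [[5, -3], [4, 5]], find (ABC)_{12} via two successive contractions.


(ABC)_{12} = sum_m (AB)_{1m} C_{m2}. First compute row 1 of AB.
(AB)_{11} = -5*1 + 3*2 = 1
(AB)_{12} = -5*5 + 3*1 = -22
Now contract with column 2 of C:
(AB)_{11} * C_{12} = 1 * -3 = -3
(AB)_{12} * C_{22} = -22 * 5 = -110
(ABC)_{12} = -3 + -110 = -113

-113


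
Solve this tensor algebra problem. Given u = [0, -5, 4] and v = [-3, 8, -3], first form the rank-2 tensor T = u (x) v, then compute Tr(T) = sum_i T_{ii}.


The outer product gives T_{ij} = u_i v_j.
The trace (contraction) is Tr(T) = sum_i T_{ii} = sum_i u_i v_i.
Diagonal entries:
T_{11} = u_1 * v_1 = 0 * -3 = 0
T_{22} = u_2 * v_2 = -5 * 8 = -40
T_{33} = u_3 * v_3 = 4 * -3 = -12
Tr(T) = 0 + -40 + -12 = -52

-52


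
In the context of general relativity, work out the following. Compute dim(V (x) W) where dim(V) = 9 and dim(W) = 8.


The dimension of a tensor product is the product of dimensions.
dim(V) = 9, dim(W) = 8
dim(V (x) W) = 9 * 8 = 72

72


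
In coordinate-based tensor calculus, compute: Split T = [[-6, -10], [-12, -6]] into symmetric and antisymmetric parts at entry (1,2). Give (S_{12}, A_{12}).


T_{12} = -10
T_{21} = -12
S_{12} = (-10 + -12)/2 = -22/2 = -11
A_{12} = (-10 - -12)/2 = 2/2 = 1
Check: S + A = -11 + 1 = -10 = T_{12}.

(-11, 1)


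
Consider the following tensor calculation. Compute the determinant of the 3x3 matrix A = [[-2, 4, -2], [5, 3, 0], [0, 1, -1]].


Expanding along the first row, det(A) = a11*M_11 - a12*M_12 + a13*M_13, where M_1j is the (1,j) minor.
Minor M_11 = 3*-1 - 0*1 = -3
Minor M_12 = 5*-1 - 0*0 = -5
Minor M_13 = 5*1 - 3*0 = 5
det = -2*(-3) - 4*(-5) + -2*(5)
    = 6 - -20 + -10
    = 16

16


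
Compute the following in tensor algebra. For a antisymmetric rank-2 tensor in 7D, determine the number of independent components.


A antisymmetric rank-2 tensor in d dimensions has d(d-1)/2 independent components.
d = 7
d(d-1)/2 = 7 * 6 / 2 = 42 / 2 = 21

21


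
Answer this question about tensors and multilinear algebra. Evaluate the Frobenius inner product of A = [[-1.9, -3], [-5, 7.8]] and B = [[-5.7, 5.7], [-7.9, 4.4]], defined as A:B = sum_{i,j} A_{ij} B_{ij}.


A:B = sum over all i,j of A_{ij} * B_{ij}.
Row 1: -1.9*-5.7=10.83, -3*5.7=-17.1 => row sum = -6.27
Row 2: -5*-7.9=39.5, 7.8*4.4=34.32 => row sum = 73.82
Total = -6.27 + 73.82 = 67.55

67.55


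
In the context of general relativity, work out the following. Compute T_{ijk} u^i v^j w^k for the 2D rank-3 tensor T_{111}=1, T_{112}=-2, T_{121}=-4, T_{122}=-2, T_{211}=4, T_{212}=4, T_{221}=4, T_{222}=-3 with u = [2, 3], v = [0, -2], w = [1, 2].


S = sum over i,j,k of T_{ijk} u_i v_j w_k. Expanding all 8 terms:
T_{111}*u_1*v_1*w_1 = 1*2*0*1 = 0  (running total: 0)
T_{112}*u_1*v_1*w_2 = -2*2*0*2 = 0  (running total: 0)
T_{121}*u_1*v_2*w_1 = -4*2*-2*1 = 16  (running total: 16)
T_{122}*u_1*v_2*w_2 = -2*2*-2*2 = 16  (running total: 32)
T_{211}*u_2*v_1*w_1 = 4*3*0*1 = 0  (running total: 32)
T_{212}*u_2*v_1*w_2 = 4*3*0*2 = 0  (running total: 32)
T_{221}*u_2*v_2*w_1 = 4*3*-2*1 = -24  (running total: 8)
T_{222}*u_2*v_2*w_2 = -3*3*-2*2 = 36  (running total: 44)
S = 44

44


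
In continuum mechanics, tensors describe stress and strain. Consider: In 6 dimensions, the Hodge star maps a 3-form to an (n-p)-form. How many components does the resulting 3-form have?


The Hodge dual of a p-form on an n-dimensional manifold is an (n-p)-form.
n = 6, p = 3, so dual degree = 6 - 3 = 3
The number of components is C(n, n-p) = C(6, 3) = 20

20


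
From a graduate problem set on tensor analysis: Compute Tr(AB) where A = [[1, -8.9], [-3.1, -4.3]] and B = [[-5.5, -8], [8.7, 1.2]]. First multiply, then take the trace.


Tr(AB) = sum_i (AB)_{ii} where (AB)_{ii} = sum_k A_{ik} B_{ki}.
(AB)_{11} = 1*-5.5 + -8.9*8.7 = -82.93
(AB)_{22} = -3.1*-8 + -4.3*1.2 = 19.64
Tr(AB) = -82.93 + 19.64 = -63.29

-63.29


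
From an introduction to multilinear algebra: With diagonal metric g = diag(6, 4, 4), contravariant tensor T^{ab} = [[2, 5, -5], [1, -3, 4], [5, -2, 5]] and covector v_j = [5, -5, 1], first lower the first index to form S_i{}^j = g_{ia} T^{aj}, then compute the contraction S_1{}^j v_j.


Step 1: lower the first index. For a diagonal metric, g_{ia} T^{aj} = g_{ii} T^{ij} (no sum on i).
g_{11} = 6
S_1{}^1 = 6 * T^{11} = 6 * 2 = 12
S_1{}^2 = 6 * T^{12} = 6 * 5 = 30
S_1{}^3 = 6 * T^{13} = 6 * -5 = -30
Step 2: contract S_1{}^j with v_j.
S_1{}^1 * v_1 = 12 * 5 = 60
S_1{}^2 * v_2 = 30 * -5 = -150
S_1{}^3 * v_3 = -30 * 1 = -30
Result = 60 + -150 + -30 = -120

-120


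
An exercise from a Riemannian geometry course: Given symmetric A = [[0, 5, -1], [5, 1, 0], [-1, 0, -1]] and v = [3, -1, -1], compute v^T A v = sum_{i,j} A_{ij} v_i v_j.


First compute Av:
(Av)_1 = 0*3 + 5*-1 + -1*-1 = -4
(Av)_2 = 5*3 + 1*-1 + 0*-1 = 14
(Av)_3 = -1*3 + 0*-1 + -1*-1 = -2
Av = [-4, 14, -2]
Then v^T (Av) = 3*-4 + -1*14 + -1*-2
= -12 + -14 + 2 = -24

-24


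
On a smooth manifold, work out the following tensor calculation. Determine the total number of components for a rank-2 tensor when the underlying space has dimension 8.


The number of components of a rank-r tensor in d dimensions is d^r.
Here d = 8 and r = 2.
8^2 = 64

64


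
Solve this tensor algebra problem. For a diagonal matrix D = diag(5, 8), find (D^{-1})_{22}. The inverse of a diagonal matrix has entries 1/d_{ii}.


For a diagonal matrix, the inverse has entries (D^{-1})_{ii} = 1/d_{ii}.
The diagonal entries are: d_{11} = 5, d_{22} = 8
We need (D^{-1})_{22} = 1/d_{22} = 1/8 = 1/8

1/8


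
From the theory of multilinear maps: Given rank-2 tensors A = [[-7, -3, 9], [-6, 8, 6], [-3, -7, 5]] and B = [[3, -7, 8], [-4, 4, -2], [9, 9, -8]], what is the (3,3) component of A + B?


Tensor addition is component-wise: (A + B)_{ij} = A_{ij} + B_{ij}.
A_{33} = 5
B_{33} = -8
(A + B)_{33} = 5 + -8 = -3

-3


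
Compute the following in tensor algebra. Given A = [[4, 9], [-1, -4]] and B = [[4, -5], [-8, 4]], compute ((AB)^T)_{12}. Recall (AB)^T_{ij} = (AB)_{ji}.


(AB)^T_{ij} = (AB)_{ji} = sum_k A_{jk} B_{ki}.
For i=1, j=2 we need (AB)_{21}:
A_{21} * B_{11} = -1 * 4 = -4
A_{22} * B_{21} = -4 * -8 = 32
Sum = -4 + 32 = 28

28


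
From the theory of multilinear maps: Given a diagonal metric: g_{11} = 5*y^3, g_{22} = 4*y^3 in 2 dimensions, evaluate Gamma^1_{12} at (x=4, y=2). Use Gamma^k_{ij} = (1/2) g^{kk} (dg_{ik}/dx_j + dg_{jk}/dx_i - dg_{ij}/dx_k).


For a diagonal metric, Gamma^k_{ij} = (1/2) g^{kk} (dg_{ik}/dx_j + dg_{jk}/dx_i - dg_{ij}/dx_k).
The metric is diagonal, so g_{ab} = 0 for a != b.
At the given point: g_{11} = 40, g_{22} = 32
g^{11} = 1/40
dg_{11}/dx_2 = dg_{11}/dx_2 = 60
dg_{21}/dx_1 = 0 (off-diagonal)
dg_{12}/dx_1 = 0 (off-diagonal)
Numerator = 60 + 0 - 0 = 60
Gamma^1_{12} = 60 / (2 * 40) = 3/4

3/4


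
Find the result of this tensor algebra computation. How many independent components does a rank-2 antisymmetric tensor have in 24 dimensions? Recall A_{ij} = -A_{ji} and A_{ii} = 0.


An antisymmetric rank-2 tensor satisfies A_{ij} = -A_{ji}, so diagonal entries are zero.
The independent components are the upper-triangular entries: C(n, 2) = n(n-1)/2.
n = 24
C(24, 2) = 24 * 23 / 2 = 552 / 2 = 276

276


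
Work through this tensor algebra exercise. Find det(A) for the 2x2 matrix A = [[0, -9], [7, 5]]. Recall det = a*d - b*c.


For a 2x2 matrix [[a, b], [c, d]], det = a*d - b*c.
a = 0, b = -9, c = 7, d = 5
a*d = 0 * 5 = 0
b*c = -9 * 7 = -63
det = 0 - -63 = 63

63


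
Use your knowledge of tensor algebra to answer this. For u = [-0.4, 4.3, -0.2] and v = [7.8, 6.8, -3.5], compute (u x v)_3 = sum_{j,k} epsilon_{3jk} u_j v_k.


(u x v)_3 = sum_{j,k} epsilon_{3jk} u_j v_k. Only permutations of (1,2,3) contribute; the two non-zero terms are:
eps_{312} u_1 v_2 = 1 * -0.4 * 6.8 = -2.72
eps_{321} u_2 v_1 = -1 * 4.3 * 7.8 = -33.54
(u x v)_3 = -36.26

-36.26


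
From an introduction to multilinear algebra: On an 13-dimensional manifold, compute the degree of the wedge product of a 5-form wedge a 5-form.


The degree of a wedge product is the sum of the degrees of the individual forms.
Degrees: 5, 5
Total degree = 5 + 5 = 10

10


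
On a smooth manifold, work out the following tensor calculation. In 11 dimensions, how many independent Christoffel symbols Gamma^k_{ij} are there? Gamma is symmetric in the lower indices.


Christoffel symbols Gamma^k_{ij} are symmetric in i,j, so there are d * d(d+1)/2 independent symbols.
d = 11
d(d+1)/2 = 11 * 12 / 2 = 66
Total = 11 * 66 = 726

726


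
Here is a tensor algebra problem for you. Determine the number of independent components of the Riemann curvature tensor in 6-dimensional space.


The Riemann tensor in d dimensions has d^2(d^2 - 1)/12 independent components.
d = 6, so d^2 = 36
d^2 - 1 = 35
d^2(d^2 - 1) = 36 * 35 = 1260
Divide by 12: 1260 / 12 = 105

105


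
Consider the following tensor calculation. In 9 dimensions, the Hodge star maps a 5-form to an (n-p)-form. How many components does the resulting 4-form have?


The Hodge dual of a p-form on an n-dimensional manifold is an (n-p)-form.
n = 9, p = 5, so dual degree = 9 - 5 = 4
The number of components is C(n, n-p) = C(9, 4) = 126

126


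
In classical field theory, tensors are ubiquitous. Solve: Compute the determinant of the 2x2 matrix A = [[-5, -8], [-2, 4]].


For a 2x2 matrix [[a, b], [c, d]], det = a*d - b*c.
a = -5, b = -8, c = -2, d = 4
a*d = -5 * 4 = -20
b*c = -8 * -2 = 16
det = -20 - 16 = -36

-36


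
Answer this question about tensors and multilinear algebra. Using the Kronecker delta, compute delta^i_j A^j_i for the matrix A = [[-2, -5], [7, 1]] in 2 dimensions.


The contraction (trace) of a rank-2 tensor is the sum of its diagonal elements.
Diagonal entries: A[1,1] = -2, A[2,2] = 1
Tr(A) = -2 + 1 = -1

-1


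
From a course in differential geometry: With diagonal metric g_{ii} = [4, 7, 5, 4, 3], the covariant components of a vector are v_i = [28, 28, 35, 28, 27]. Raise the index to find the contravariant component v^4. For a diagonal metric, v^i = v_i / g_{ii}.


To raise an index with a diagonal metric: v^i = v_i / g_{ii}.
For index 4: v_4 = 28, g_{44} = 4
v^4 = 28 / 4 = 7

7


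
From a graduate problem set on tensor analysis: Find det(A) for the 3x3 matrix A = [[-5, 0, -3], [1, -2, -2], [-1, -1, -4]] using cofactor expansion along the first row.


Expanding along the first row, det(A) = a11*M_11 - a12*M_12 + a13*M_13, where M_1j is the (1,j) minor.
Minor M_11 = -2*-4 - -2*-1 = 6
Minor M_12 = 1*-4 - -2*-1 = -6
Minor M_13 = 1*-1 - -2*-1 = -3
det = -5*(6) - 0*(-6) + -3*(-3)
    = -30 - 0 + 9
    = -21

-21


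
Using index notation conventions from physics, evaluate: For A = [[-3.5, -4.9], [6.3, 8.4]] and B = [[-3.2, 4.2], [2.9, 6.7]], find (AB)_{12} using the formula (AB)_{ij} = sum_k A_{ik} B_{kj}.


(AB)_{ij} = sum_k A_{ik} B_{kj}.
For i=1, j=2:
A_{11} * B_{12} = -3.5 * 4.2 = -14.7
A_{12} * B_{22} = -4.9 * 6.7 = -32.83
Sum = -14.7 + -32.83 = -47.53

-47.53


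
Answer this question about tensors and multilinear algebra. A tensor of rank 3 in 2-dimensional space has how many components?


The number of components of a rank-r tensor in d dimensions is d^r.
Here d = 2 and r = 3.
2^3 = 8

8


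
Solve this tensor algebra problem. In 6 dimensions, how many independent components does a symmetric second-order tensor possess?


A symmetric rank-2 tensor in d dimensions has d(d+1)/2 independent components.
d = 6
d(d+1)/2 = 6 * 7 / 2 = 42 / 2 = 21

21


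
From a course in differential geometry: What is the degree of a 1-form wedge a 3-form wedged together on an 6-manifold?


The degree of a wedge product is the sum of the degrees of the individual forms.
Degrees: 1, 3
Total degree = 1 + 3 = 4

4


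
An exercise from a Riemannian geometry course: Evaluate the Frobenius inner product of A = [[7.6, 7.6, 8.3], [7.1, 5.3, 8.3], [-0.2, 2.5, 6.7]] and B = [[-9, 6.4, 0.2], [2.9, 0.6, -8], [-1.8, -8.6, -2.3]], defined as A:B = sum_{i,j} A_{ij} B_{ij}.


A:B = sum over all i,j of A_{ij} * B_{ij}.
Row 1: 7.6*-9=-68.4, 7.6*6.4=48.64, 8.3*0.2=1.66 => row sum = -18.1
Row 2: 7.1*2.9=20.59, 5.3*0.6=3.18, 8.3*-8=-66.4 => row sum = -42.63
Row 3: -0.2*-1.8=0.36, 2.5*-8.6=-21.5, 6.7*-2.3=-15.41 => row sum = -36.55
Total = -18.1 + -42.63 + -36.55 = -97.28

-97.28


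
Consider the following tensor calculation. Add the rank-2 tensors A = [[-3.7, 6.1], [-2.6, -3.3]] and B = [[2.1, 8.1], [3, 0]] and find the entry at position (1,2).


Tensor addition is component-wise: (A + B)_{ij} = A_{ij} + B_{ij}.
A_{12} = 6.1
B_{12} = 8.1
(A + B)_{12} = 6.1 + 8.1 = 14.2

14.2


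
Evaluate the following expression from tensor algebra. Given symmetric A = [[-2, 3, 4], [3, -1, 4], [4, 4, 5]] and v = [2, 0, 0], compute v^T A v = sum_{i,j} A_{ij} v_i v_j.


First compute Av:
(Av)_1 = -2*2 + 3*0 + 4*0 = -4
(Av)_2 = 3*2 + -1*0 + 4*0 = 6
(Av)_3 = 4*2 + 4*0 + 5*0 = 8
Av = [-4, 6, 8]
Then v^T (Av) = 2*-4 + 0*6 + 0*8
= -8 + 0 + 0 = -8

-8


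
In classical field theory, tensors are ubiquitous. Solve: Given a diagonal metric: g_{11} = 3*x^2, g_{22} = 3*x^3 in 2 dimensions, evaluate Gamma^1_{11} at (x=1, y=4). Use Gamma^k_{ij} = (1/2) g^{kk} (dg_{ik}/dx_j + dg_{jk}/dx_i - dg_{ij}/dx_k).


For a diagonal metric, Gamma^k_{ij} = (1/2) g^{kk} (dg_{ik}/dx_j + dg_{jk}/dx_i - dg_{ij}/dx_k).
The metric is diagonal, so g_{ab} = 0 for a != b.
At the given point: g_{11} = 3, g_{22} = 3
g^{11} = 1/3
dg_{11}/dx_1 = dg_{11}/dx_1 = 6
dg_{11}/dx_1 = dg_{11}/dx_1 = 6
dg_{11}/dx_1 = dg_{11}/dx_1 = 6
Numerator = 6 + 6 - 6 = 6
Gamma^1_{11} = 6 / (2 * 3) = 1

1


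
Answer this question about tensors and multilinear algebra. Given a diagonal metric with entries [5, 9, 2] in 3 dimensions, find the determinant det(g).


For a diagonal metric, the determinant is the product of diagonal entries.
Diagonal entries: 5, 9, 2
det(g) = 5 * 9 * 2 = 90

90


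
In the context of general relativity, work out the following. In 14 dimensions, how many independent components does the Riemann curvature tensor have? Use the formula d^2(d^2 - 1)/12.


The Riemann tensor in d dimensions has d^2(d^2 - 1)/12 independent components.
d = 14, so d^2 = 196
d^2 - 1 = 195
d^2(d^2 - 1) = 196 * 195 = 38220
Divide by 12: 38220 / 12 = 3185

3185


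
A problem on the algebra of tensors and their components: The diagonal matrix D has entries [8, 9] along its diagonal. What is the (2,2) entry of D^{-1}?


For a diagonal matrix, the inverse has entries (D^{-1})_{ii} = 1/d_{ii}.
The diagonal entries are: d_{11} = 8, d_{22} = 9
We need (D^{-1})_{22} = 1/d_{22} = 1/9 = 1/9

1/9


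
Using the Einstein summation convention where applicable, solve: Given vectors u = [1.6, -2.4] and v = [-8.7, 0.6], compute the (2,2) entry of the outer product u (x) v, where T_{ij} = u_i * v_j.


The outer product entry T_{ij} = u_i * v_j.
We need i=2, j=2.
u_2 = -2.4, v_2 = 0.6
T_{2,2} = -2.4 * 0.6 = -1.44

-1.44


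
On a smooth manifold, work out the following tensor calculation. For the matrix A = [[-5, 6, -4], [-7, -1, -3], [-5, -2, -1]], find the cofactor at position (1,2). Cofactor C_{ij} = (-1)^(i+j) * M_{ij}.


To find cofactor C_{12}, delete row 1 and column 2.
The resulting 2x2 submatrix is: [[-7, -3], [-5, -1]]
Minor M_{12} = -7*-1 - -3*-5
  = 7 - 15 = -8
Sign = (-1)^(1+2) = (-1)^3 = -1
Cofactor C_{12} = -1 * -8 = 8

8


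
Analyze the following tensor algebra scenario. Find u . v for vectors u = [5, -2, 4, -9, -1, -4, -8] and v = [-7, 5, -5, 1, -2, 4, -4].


The inner product u . v = sum of u_i * v_i.
Term-by-term: 5 * -7, -2 * 5, 4 * -5, -9 * 1, -1 * -2, -4 * 4, -8 * -4
Products: -35, -10, -20, -9, 2, -16, 32
Sum = -35 + -10 + -20 + -9 + 2 + -16 + 32 = -56

-56


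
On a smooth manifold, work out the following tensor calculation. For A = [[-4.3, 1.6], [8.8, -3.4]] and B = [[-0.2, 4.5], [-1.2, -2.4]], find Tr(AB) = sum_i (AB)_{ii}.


Tr(AB) = sum_i (AB)_{ii} where (AB)_{ii} = sum_k A_{ik} B_{ki}.
(AB)_{11} = -4.3*-0.2 + 1.6*-1.2 = -1.06
(AB)_{22} = 8.8*4.5 + -3.4*-2.4 = 47.76
Tr(AB) = -1.06 + 47.76 = 46.7

46.7


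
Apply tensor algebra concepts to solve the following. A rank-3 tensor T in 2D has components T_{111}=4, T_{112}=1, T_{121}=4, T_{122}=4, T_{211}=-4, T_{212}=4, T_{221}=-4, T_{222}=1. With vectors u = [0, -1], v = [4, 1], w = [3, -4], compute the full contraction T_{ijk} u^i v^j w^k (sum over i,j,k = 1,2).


S = sum over i,j,k of T_{ijk} u_i v_j w_k. Expanding all 8 terms:
T_{111}*u_1*v_1*w_1 = 4*0*4*3 = 0  (running total: 0)
T_{112}*u_1*v_1*w_2 = 1*0*4*-4 = 0  (running total: 0)
T_{121}*u_1*v_2*w_1 = 4*0*1*3 = 0  (running total: 0)
T_{122}*u_1*v_2*w_2 = 4*0*1*-4 = 0  (running total: 0)
T_{211}*u_2*v_1*w_1 = -4*-1*4*3 = 48  (running total: 48)
T_{212}*u_2*v_1*w_2 = 4*-1*4*-4 = 64  (running total: 112)
T_{221}*u_2*v_2*w_1 = -4*-1*1*3 = 12  (running total: 124)
T_{222}*u_2*v_2*w_2 = 1*-1*1*-4 = 4  (running total: 128)
S = 128

128


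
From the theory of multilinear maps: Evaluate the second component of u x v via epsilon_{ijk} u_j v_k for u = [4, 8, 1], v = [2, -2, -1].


(u x v)_2 = sum_{j,k} epsilon_{2jk} u_j v_k. Only permutations of (1,2,3) contribute; the two non-zero terms are:
eps_{213} u_1 v_3 = -1 * 4 * -1 = 4
eps_{231} u_3 v_1 = 1 * 1 * 2 = 2
(u x v)_2 = 6

6


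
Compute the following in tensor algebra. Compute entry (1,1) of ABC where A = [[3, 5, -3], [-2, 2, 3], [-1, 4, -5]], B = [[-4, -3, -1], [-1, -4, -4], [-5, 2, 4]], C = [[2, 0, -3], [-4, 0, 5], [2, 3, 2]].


(ABC)_{11} = sum_m (AB)_{1m} C_{m1}. First compute row 1 of AB.
(AB)_{11} = 3*-4 + 5*-1 + -3*-5 = -2
(AB)_{12} = 3*-3 + 5*-4 + -3*2 = -35
(AB)_{13} = 3*-1 + 5*-4 + -3*4 = -35
Now contract with column 1 of C:
(AB)_{11} * C_{11} = -2 * 2 = -4
(AB)_{12} * C_{21} = -35 * -4 = 140
(AB)_{13} * C_{31} = -35 * 2 = -70
(ABC)_{11} = -4 + 140 + -70 = 66

66


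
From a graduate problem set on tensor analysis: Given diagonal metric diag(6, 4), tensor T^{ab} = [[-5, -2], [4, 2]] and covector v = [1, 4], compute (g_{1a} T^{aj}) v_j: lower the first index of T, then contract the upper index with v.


Step 1: lower the first index. For a diagonal metric, g_{ia} T^{aj} = g_{ii} T^{ij} (no sum on i).
g_{11} = 6
S_1{}^1 = 6 * T^{11} = 6 * -5 = -30
S_1{}^2 = 6 * T^{12} = 6 * -2 = -12
Step 2: contract S_1{}^j with v_j.
S_1{}^1 * v_1 = -30 * 1 = -30
S_1{}^2 * v_2 = -12 * 4 = -48
Result = -30 + -48 = -78

-78


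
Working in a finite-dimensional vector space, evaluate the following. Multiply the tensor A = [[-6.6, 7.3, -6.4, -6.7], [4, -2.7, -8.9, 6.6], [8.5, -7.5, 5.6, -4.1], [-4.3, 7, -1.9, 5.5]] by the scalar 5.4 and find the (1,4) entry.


Scalar multiplication: (cA)_{ij} = c * A_{ij}.
c = 5.4
A_{14} = -6.7
(cA)_{14} = 5.4 * -6.7 = -36.18

-36.18


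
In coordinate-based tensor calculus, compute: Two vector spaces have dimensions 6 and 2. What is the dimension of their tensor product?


The dimension of a tensor product is the product of dimensions.
dim(V) = 6, dim(W) = 2
dim(V (x) W) = 6 * 2 = 12

12


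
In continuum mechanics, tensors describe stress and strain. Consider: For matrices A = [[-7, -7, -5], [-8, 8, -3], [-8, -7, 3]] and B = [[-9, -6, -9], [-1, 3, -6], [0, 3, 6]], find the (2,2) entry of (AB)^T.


(AB)^T_{ij} = (AB)_{ji} = sum_k A_{jk} B_{ki}.
For i=2, j=2 we need (AB)_{22}:
A_{21} * B_{12} = -8 * -6 = 48
A_{22} * B_{22} = 8 * 3 = 24
A_{23} * B_{32} = -3 * 3 = -9
Sum = 48 + 24 + -9 = 63

63


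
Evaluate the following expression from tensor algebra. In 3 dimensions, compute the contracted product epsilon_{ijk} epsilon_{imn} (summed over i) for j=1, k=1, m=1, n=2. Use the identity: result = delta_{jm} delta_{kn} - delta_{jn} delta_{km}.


Using the identity: epsilon_{ijk} epsilon_{imn} = delta_{jm} delta_{kn} - delta_{jn} delta_{km}.
delta_{11} = 1
delta_{12} = 0
delta_{12} = 0
delta_{11} = 1
Result = 1 * 0 - 0 * 1 = 0 - 0 = 0

0


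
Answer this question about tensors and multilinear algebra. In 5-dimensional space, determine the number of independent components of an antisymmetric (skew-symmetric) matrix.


An antisymmetric rank-2 tensor satisfies A_{ij} = -A_{ji}, so diagonal entries are zero.
The independent components are the upper-triangular entries: C(n, 2) = n(n-1)/2.
n = 5
C(5, 2) = 5 * 4 / 2 = 20 / 2 = 10

10


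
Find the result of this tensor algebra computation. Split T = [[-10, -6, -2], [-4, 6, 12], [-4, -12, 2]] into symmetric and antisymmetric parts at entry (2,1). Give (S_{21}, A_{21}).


T_{21} = -4
T_{12} = -6
S_{21} = (-4 + -6)/2 = -10/2 = -5
A_{21} = (-4 - -6)/2 = 2/2 = 1
Check: S + A = -5 + 1 = -4 = T_{21}.

(-5, 1)


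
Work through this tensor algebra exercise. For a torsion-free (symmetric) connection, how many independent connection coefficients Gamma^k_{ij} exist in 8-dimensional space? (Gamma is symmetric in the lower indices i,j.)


Christoffel symbols Gamma^k_{ij} are symmetric in i,j, so there are d * d(d+1)/2 independent symbols.
d = 8
d(d+1)/2 = 8 * 9 / 2 = 36
Total = 8 * 36 = 288

288


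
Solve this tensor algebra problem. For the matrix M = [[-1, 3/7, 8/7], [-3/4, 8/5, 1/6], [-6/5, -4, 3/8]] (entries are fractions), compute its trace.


The trace is the sum of diagonal entries.
Diagonal: M[1,1] = -1, M[2,2] = 8/5, M[3,3] = 3/8
Tr(M) = -1 + 8/5 + 3/8
Computing step by step:
After adding M[1,1]: -1
After adding M[2,2]: 3/5
After adding M[3,3]: 39/40
Tr(M) = 39/40

39/40


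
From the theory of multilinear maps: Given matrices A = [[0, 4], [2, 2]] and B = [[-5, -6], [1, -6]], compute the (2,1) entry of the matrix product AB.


(AB)_{ij} = sum_k A_{ik} B_{kj}.
For i=2, j=1:
A_{21} * B_{11} = 2 * -5 = -10
A_{22} * B_{21} = 2 * 1 = 2
Sum = -10 + 2 = -8

-8


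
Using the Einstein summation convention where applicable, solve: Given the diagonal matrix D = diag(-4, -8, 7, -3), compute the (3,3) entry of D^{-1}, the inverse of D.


For a diagonal matrix, the inverse has entries (D^{-1})_{ii} = 1/d_{ii}.
The diagonal entries are: d_{11} = -4, d_{22} = -8, d_{33} = 7, d_{44} = -3
We need (D^{-1})_{33} = 1/d_{33} = 1/7 = 1/7

1/7


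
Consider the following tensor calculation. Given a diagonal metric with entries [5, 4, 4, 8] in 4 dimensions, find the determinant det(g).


For a diagonal metric, the determinant is the product of diagonal entries.
Diagonal entries: 5, 4, 4, 8
det(g) = 5 * 4 * 4 * 8 = 640

640


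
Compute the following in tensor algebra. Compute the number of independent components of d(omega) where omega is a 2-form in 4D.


The exterior derivative of a p-form is a (p+1)-form.
Its number of independent components is C(n, p+1).
n = 4, p+1 = 3
C(4, 3) = 4

4


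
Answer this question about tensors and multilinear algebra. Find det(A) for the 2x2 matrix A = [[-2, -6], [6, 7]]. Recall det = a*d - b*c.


For a 2x2 matrix [[a, b], [c, d]], det = a*d - b*c.
a = -2, b = -6, c = 6, d = 7
a*d = -2 * 7 = -14
b*c = -6 * 6 = -36
det = -14 - -36 = 22

22


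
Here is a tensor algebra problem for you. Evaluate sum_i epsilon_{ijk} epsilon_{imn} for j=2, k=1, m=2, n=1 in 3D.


Using the identity: epsilon_{ijk} epsilon_{imn} = delta_{jm} delta_{kn} - delta_{jn} delta_{km}.
delta_{22} = 1
delta_{11} = 1
delta_{21} = 0
delta_{12} = 0
Result = 1 * 1 - 0 * 0 = 1 - 0 = 1

1


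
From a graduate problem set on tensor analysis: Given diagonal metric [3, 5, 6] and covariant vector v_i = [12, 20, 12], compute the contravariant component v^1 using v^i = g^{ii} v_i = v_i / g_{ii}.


To raise an index with a diagonal metric: v^i = v_i / g_{ii}.
For index 1: v_1 = 12, g_{11} = 3
v^1 = 12 / 3 = 4

4


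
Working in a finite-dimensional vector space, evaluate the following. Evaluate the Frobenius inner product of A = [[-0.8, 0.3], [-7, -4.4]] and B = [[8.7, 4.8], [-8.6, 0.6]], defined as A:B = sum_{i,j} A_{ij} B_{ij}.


A:B = sum over all i,j of A_{ij} * B_{ij}.
Row 1: -0.8*8.7=-6.96, 0.3*4.8=1.44 => row sum = -5.52
Row 2: -7*-8.6=60.2, -4.4*0.6=-2.64 => row sum = 57.56
Total = -5.52 + 57.56 = 52.04

52.04


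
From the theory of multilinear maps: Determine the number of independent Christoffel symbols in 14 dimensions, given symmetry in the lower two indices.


Christoffel symbols Gamma^k_{ij} are symmetric in i,j, so there are d * d(d+1)/2 independent symbols.
d = 14
d(d+1)/2 = 14 * 15 / 2 = 105
Total = 14 * 105 = 1470

1470


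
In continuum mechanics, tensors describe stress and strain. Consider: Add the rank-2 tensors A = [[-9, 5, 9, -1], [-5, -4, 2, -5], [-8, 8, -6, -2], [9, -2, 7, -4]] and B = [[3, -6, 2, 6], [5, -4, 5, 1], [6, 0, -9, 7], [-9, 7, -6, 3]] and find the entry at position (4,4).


Tensor addition is component-wise: (A + B)_{ij} = A_{ij} + B_{ij}.
A_{44} = -4
B_{44} = 3
(A + B)_{44} = -4 + 3 = -1

-1


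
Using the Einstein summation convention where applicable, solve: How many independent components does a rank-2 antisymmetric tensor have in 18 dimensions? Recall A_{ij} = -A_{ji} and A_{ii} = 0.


An antisymmetric rank-2 tensor satisfies A_{ij} = -A_{ji}, so diagonal entries are zero.
The independent components are the upper-triangular entries: C(n, 2) = n(n-1)/2.
n = 18
C(18, 2) = 18 * 17 / 2 = 306 / 2 = 153

153


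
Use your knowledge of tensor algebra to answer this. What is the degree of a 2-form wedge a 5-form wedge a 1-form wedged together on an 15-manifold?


The degree of a wedge product is the sum of the degrees of the individual forms.
Degrees: 2, 5, 1
Total degree = 2 + 5 + 1 = 8

8


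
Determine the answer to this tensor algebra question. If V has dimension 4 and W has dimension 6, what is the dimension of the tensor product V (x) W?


The dimension of a tensor product is the product of dimensions.
dim(V) = 4, dim(W) = 6
dim(V (x) W) = 4 * 6 = 24

24


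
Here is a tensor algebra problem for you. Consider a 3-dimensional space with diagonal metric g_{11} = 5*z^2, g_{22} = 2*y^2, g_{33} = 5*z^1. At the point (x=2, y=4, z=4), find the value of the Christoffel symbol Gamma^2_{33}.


For a diagonal metric, Gamma^k_{ij} = (1/2) g^{kk} (dg_{ik}/dx_j + dg_{jk}/dx_i - dg_{ij}/dx_k).
The metric is diagonal, so g_{ab} = 0 for a != b.
At the given point: g_{11} = 80, g_{22} = 32, g_{33} = 20
g^{22} = 1/32
dg_{32}/dx_3 = 0 (off-diagonal)
dg_{32}/dx_3 = 0 (off-diagonal)
dg_{33}/dx_2 = dg_{33}/dx_2 = 0
Numerator = 0 + 0 - 0 = 0
Gamma^2_{33} = 0 / (2 * 32) = 0

0


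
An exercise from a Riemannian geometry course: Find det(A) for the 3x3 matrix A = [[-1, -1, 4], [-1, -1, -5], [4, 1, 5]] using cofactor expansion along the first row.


Expanding along the first row, det(A) = a11*M_11 - a12*M_12 + a13*M_13, where M_1j is the (1,j) minor.
Minor M_11 = -1*5 - -5*1 = 0
Minor M_12 = -1*5 - -5*4 = 15
Minor M_13 = -1*1 - -1*4 = 3
det = -1*(0) - -1*(15) + 4*(3)
    = 0 - -15 + 12
    = 27

27


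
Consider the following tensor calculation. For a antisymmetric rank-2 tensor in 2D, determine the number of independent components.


A antisymmetric rank-2 tensor in d dimensions has d(d-1)/2 independent components.
d = 2
d(d-1)/2 = 2 * 1 / 2 = 2 / 2 = 1

1


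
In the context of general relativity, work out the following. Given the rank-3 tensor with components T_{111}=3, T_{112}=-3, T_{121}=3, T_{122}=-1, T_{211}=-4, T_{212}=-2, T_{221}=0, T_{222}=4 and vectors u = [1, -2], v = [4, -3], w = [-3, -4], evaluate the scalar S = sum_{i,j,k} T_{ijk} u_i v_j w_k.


S = sum over i,j,k of T_{ijk} u_i v_j w_k. Expanding all 8 terms:
T_{111}*u_1*v_1*w_1 = 3*1*4*-3 = -36  (running total: -36)
T_{112}*u_1*v_1*w_2 = -3*1*4*-4 = 48  (running total: 12)
T_{121}*u_1*v_2*w_1 = 3*1*-3*-3 = 27  (running total: 39)
T_{122}*u_1*v_2*w_2 = -1*1*-3*-4 = -12  (running total: 27)
T_{211}*u_2*v_1*w_1 = -4*-2*4*-3 = -96  (running total: -69)
T_{212}*u_2*v_1*w_2 = -2*-2*4*-4 = -64  (running total: -133)
T_{221}*u_2*v_2*w_1 = 0*-2*-3*-3 = 0  (running total: -133)
T_{222}*u_2*v_2*w_2 = 4*-2*-3*-4 = -96  (running total: -229)
S = -229

-229


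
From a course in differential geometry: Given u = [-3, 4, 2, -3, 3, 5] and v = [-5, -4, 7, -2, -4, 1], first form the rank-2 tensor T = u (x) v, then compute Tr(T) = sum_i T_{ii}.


The outer product gives T_{ij} = u_i v_j.
The trace (contraction) is Tr(T) = sum_i T_{ii} = sum_i u_i v_i.
Diagonal entries:
T_{11} = u_1 * v_1 = -3 * -5 = 15
T_{22} = u_2 * v_2 = 4 * -4 = -16
T_{33} = u_3 * v_3 = 2 * 7 = 14
T_{44} = u_4 * v_4 = -3 * -2 = 6
T_{55} = u_5 * v_5 = 3 * -4 = -12
T_{66} = u_6 * v_6 = 5 * 1 = 5
Tr(T) = 15 + -16 + 14 + 6 + -12 + 5 = 12

12


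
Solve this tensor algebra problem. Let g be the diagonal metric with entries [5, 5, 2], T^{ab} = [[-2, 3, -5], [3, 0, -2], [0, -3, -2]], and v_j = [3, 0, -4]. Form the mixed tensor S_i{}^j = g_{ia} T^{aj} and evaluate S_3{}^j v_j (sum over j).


Step 1: lower the first index. For a diagonal metric, g_{ia} T^{aj} = g_{ii} T^{ij} (no sum on i).
g_{33} = 2
S_3{}^1 = 2 * T^{31} = 2 * 0 = 0
S_3{}^2 = 2 * T^{32} = 2 * -3 = -6
S_3{}^3 = 2 * T^{33} = 2 * -2 = -4
Step 2: contract S_3{}^j with v_j.
S_3{}^1 * v_1 = 0 * 3 = 0
S_3{}^2 * v_2 = -6 * 0 = 0
S_3{}^3 * v_3 = -4 * -4 = 16
Result = 0 + 0 + 16 = 16

16


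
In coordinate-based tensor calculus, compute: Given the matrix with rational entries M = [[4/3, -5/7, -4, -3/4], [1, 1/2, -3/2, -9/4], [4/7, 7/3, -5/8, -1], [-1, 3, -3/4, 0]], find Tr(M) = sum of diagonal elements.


The trace is the sum of diagonal entries.
Diagonal: M[1,1] = 4/3, M[2,2] = 1/2, M[3,3] = -5/8, M[4,4] = 0
Tr(M) = 4/3 + 1/2 + -5/8 + 0
Computing step by step:
After adding M[1,1]: 4/3
After adding M[2,2]: 11/6
After adding M[3,3]: 29/24
After adding M[4,4]: 29/24
Tr(M) = 29/24

29/24


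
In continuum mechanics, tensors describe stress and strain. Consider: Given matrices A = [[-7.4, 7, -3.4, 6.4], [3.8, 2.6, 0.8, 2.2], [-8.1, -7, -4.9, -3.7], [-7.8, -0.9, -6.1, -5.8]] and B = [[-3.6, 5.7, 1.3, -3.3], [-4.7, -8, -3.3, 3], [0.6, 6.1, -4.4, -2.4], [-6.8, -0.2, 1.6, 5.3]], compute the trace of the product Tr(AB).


Tr(AB) = sum_i (AB)_{ii} where (AB)_{ii} = sum_k A_{ik} B_{ki}.
(AB)_{11} = -7.4*-3.6 + 7*-4.7 + -3.4*0.6 + 6.4*-6.8 = -51.82
(AB)_{22} = 3.8*5.7 + 2.6*-8 + 0.8*6.1 + 2.2*-0.2 = 5.3
(AB)_{33} = -8.1*1.3 + -7*-3.3 + -4.9*-4.4 + -3.7*1.6 = 28.21
(AB)_{44} = -7.8*-3.3 + -0.9*3 + -6.1*-2.4 + -5.8*5.3 = 6.94
Tr(AB) = -51.82 + 5.3 + 28.21 + 6.94 = -11.37

-11.37


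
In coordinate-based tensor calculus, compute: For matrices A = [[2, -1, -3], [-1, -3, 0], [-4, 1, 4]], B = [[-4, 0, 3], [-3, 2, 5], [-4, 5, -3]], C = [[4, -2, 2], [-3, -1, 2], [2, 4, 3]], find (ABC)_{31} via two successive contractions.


(ABC)_{31} = sum_m (AB)_{3m} C_{m1}. First compute row 3 of AB.
(AB)_{31} = -4*-4 + 1*-3 + 4*-4 = -3
(AB)_{32} = -4*0 + 1*2 + 4*5 = 22
(AB)_{33} = -4*3 + 1*5 + 4*-3 = -19
Now contract with column 1 of C:
(AB)_{31} * C_{11} = -3 * 4 = -12
(AB)_{32} * C_{21} = 22 * -3 = -66
(AB)_{33} * C_{31} = -19 * 2 = -38
(ABC)_{31} = -12 + -66 + -38 = -116

-116


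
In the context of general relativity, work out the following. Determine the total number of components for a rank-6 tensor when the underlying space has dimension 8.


The number of components of a rank-r tensor in d dimensions is d^r.
Here d = 8 and r = 6.
8^6 = 262144

262144


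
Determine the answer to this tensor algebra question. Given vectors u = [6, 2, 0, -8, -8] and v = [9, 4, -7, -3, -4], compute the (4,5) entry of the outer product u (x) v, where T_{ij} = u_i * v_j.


The outer product entry T_{ij} = u_i * v_j.
We need i=4, j=5.
u_4 = -8, v_5 = -4
T_{4,5} = -8 * -4 = 32

32


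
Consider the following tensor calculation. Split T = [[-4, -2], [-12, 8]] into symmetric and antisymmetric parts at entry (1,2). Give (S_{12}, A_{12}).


T_{12} = -2
T_{21} = -12
S_{12} = (-2 + -12)/2 = -14/2 = -7
A_{12} = (-2 - -12)/2 = 10/2 = 5
Check: S + A = -7 + 5 = -2 = T_{12}.

(-7, 5)


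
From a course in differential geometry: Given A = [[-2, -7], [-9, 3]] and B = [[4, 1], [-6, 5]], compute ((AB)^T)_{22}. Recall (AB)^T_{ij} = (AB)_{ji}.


(AB)^T_{ij} = (AB)_{ji} = sum_k A_{jk} B_{ki}.
For i=2, j=2 we need (AB)_{22}:
A_{21} * B_{12} = -9 * 1 = -9
A_{22} * B_{22} = 3 * 5 = 15
Sum = -9 + 15 = 6

6


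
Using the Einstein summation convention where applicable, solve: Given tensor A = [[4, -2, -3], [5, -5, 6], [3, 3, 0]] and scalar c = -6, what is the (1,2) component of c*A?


Scalar multiplication: (cA)_{ij} = c * A_{ij}.
c = -6
A_{12} = -2
(cA)_{12} = -6 * -2 = 12

12


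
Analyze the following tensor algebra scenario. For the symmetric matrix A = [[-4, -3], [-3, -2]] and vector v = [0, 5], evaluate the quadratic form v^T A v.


First compute Av:
(Av)_1 = -4*0 + -3*5 = -15
(Av)_2 = -3*0 + -2*5 = -10
Av = [-15, -10]
Then v^T (Av) = 0*-15 + 5*-10
= 0 + -50 = -50

-50


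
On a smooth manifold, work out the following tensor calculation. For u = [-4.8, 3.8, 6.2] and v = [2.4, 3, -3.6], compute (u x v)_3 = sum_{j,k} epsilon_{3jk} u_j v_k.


(u x v)_3 = sum_{j,k} epsilon_{3jk} u_j v_k. Only permutations of (1,2,3) contribute; the two non-zero terms are:
eps_{312} u_1 v_2 = 1 * -4.8 * 3 = -14.4
eps_{321} u_2 v_1 = -1 * 3.8 * 2.4 = -9.12
(u x v)_3 = -23.52

-23.52


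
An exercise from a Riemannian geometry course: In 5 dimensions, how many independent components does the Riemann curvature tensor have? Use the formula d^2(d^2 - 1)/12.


The Riemann tensor in d dimensions has d^2(d^2 - 1)/12 independent components.
d = 5, so d^2 = 25
d^2 - 1 = 24
d^2(d^2 - 1) = 25 * 24 = 600
Divide by 12: 600 / 12 = 50

50


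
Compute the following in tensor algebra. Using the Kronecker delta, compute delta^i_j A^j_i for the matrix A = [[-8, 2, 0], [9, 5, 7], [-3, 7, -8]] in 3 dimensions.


The contraction (trace) of a rank-2 tensor is the sum of its diagonal elements.
Diagonal entries: A[1,1] = -8, A[2,2] = 5, A[3,3] = -8
Tr(A) = -8 + 5 + -8 = -11

-11


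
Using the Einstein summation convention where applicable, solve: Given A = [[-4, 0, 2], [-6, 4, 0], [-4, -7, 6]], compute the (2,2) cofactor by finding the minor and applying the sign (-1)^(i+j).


To find cofactor C_{22}, delete row 2 and column 2.
The resulting 2x2 submatrix is: [[-4, 2], [-4, 6]]
Minor M_{22} = -4*6 - 2*-4
  = -24 - -8 = -16
Sign = (-1)^(2+2) = (-1)^4 = 1
Cofactor C_{22} = 1 * -16 = -16

-16


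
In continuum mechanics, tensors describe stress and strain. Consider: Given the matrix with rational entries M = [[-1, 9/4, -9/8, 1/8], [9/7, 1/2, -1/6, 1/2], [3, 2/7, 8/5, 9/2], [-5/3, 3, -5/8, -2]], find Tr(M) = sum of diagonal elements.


The trace is the sum of diagonal entries.
Diagonal: M[1,1] = -1, M[2,2] = 1/2, M[3,3] = 8/5, M[4,4] = -2
Tr(M) = -1 + 1/2 + 8/5 + -2
Computing step by step:
After adding M[1,1]: -1
After adding M[2,2]: -1/2
After adding M[3,3]: 11/10
After adding M[4,4]: -9/10
Tr(M) = -9/10

-9/10


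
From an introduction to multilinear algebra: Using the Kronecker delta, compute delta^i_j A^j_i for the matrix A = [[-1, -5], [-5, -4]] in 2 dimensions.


The contraction (trace) of a rank-2 tensor is the sum of its diagonal elements.
Diagonal entries: A[1,1] = -1, A[2,2] = -4
Tr(A) = -1 + -4 = -5

-5


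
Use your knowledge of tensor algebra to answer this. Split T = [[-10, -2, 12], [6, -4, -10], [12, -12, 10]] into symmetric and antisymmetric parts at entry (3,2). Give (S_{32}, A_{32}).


T_{32} = -12
T_{23} = -10
S_{32} = (-12 + -10)/2 = -22/2 = -11
A_{32} = (-12 - -10)/2 = -2/2 = -1
Check: S + A = -11 + -1 = -12 = T_{32}.

(-11, -1)


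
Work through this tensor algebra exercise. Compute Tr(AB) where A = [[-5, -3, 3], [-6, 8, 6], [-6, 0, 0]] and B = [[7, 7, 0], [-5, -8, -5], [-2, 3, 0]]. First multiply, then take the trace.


Tr(AB) = sum_i (AB)_{ii} where (AB)_{ii} = sum_k A_{ik} B_{ki}.
(AB)_{11} = -5*7 + -3*-5 + 3*-2 = -26
(AB)_{22} = -6*7 + 8*-8 + 6*3 = -88
(AB)_{33} = -6*0 + 0*-5 + 0*0 = 0
Tr(AB) = -26 + -88 + 0 = -114

-114


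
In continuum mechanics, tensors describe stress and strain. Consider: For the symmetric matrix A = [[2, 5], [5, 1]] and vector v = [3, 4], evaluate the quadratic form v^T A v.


First compute Av:
(Av)_1 = 2*3 + 5*4 = 26
(Av)_2 = 5*3 + 1*4 = 19
Av = [26, 19]
Then v^T (Av) = 3*26 + 4*19
= 78 + 76 = 154

154


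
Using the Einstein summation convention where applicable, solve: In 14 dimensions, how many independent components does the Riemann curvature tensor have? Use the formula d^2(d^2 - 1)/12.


The Riemann tensor in d dimensions has d^2(d^2 - 1)/12 independent components.
d = 14, so d^2 = 196
d^2 - 1 = 195
d^2(d^2 - 1) = 196 * 195 = 38220
Divide by 12: 38220 / 12 = 3185

3185


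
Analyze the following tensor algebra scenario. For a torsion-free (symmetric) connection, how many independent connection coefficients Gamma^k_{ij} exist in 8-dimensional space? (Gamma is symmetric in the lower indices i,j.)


Christoffel symbols Gamma^k_{ij} are symmetric in i,j, so there are d * d(d+1)/2 independent symbols.
d = 8
d(d+1)/2 = 8 * 9 / 2 = 36
Total = 8 * 36 = 288

288


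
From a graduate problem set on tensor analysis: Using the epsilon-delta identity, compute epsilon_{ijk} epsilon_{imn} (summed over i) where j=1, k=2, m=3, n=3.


Using the identity: epsilon_{ijk} epsilon_{imn} = delta_{jm} delta_{kn} - delta_{jn} delta_{km}.
delta_{13} = 0
delta_{23} = 0
delta_{13} = 0
delta_{23} = 0
Result = 0 * 0 - 0 * 0 = 0 - 0 = 0

0


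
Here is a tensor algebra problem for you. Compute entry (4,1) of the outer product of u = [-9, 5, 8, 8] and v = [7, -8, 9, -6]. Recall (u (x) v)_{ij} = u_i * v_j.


The outer product entry T_{ij} = u_i * v_j.
We need i=4, j=1.
u_4 = 8, v_1 = 7
T_{4,1} = 8 * 7 = 56

56


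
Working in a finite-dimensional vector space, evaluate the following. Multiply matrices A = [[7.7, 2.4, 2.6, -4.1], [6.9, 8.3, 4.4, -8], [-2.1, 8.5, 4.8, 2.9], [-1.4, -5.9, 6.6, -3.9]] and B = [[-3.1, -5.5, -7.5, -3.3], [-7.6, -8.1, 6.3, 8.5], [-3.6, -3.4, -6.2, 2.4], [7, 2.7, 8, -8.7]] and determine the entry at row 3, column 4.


(AB)_{ij} = sum_k A_{ik} B_{kj}.
For i=3, j=4:
A_{31} * B_{14} = -2.1 * -3.3 = 6.93
A_{32} * B_{24} = 8.5 * 8.5 = 72.25
A_{33} * B_{34} = 4.8 * 2.4 = 11.52
A_{34} * B_{44} = 2.9 * -8.7 = -25.23
Sum = 6.93 + 72.25 + 11.52 + -25.23 = 65.47

65.47


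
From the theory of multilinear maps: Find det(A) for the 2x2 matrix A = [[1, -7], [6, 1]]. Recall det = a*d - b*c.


For a 2x2 matrix [[a, b], [c, d]], det = a*d - b*c.
a = 1, b = -7, c = 6, d = 1
a*d = 1 * 1 = 1
b*c = -7 * 6 = -42
det = 1 - -42 = 43

43


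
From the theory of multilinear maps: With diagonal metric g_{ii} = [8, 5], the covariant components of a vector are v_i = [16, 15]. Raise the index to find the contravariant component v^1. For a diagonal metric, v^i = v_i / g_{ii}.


To raise an index with a diagonal metric: v^i = v_i / g_{ii}.
For index 1: v_1 = 16, g_{11} = 8
v^1 = 16 / 8 = 2

2


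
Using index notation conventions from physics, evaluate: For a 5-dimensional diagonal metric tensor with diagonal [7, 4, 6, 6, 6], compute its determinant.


For a diagonal metric, the determinant is the product of diagonal entries.
Diagonal entries: 7, 4, 6, 6, 6
det(g) = 7 * 4 * 6 * 6 * 6 = 6048

6048
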